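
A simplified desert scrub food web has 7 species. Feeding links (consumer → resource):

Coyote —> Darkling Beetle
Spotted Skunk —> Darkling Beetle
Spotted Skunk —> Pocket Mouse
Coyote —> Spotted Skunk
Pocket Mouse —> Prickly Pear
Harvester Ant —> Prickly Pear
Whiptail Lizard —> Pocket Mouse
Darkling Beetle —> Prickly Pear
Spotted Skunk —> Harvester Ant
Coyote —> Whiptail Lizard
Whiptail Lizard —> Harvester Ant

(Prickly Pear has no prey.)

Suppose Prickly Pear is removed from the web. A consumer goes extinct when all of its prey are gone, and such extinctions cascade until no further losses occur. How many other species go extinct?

6

Remove Prickly Pear.
Round 1: Darkling Beetle (all prey gone), Pocket Mouse (all prey gone), Harvester Ant (all prey gone) → extinct.
Round 2: Whiptail Lizard (all prey gone), Spotted Skunk (all prey gone) → extinct.
Round 3: Coyote (all prey gone) → extinct.
No further losses. Total secondary extinctions: 6.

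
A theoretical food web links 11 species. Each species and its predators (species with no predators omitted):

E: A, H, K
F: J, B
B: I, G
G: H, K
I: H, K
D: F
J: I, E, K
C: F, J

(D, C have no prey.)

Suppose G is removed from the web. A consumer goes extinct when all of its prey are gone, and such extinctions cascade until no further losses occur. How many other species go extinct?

0

Remove G.
Every predator of it retains at least one other prey: H still has I, E; K still has J, I, E.
No consumer loses all prey, so no secondary extinctions occur.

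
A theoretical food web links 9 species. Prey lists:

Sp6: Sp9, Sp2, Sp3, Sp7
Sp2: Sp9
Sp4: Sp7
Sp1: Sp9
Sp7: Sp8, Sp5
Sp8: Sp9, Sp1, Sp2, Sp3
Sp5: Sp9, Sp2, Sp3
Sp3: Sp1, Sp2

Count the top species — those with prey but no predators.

2

Top species (has prey, but nothing eats it): Sp6, Sp4.
Count: 2.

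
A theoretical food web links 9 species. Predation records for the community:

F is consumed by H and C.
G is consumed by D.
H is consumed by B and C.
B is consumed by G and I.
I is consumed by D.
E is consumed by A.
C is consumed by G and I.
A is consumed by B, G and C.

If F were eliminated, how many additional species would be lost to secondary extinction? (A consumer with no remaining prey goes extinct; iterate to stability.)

Remove F.
Round 1: H (all prey gone) → extinct.
No further losses. Total secondary extinctions: 1.

1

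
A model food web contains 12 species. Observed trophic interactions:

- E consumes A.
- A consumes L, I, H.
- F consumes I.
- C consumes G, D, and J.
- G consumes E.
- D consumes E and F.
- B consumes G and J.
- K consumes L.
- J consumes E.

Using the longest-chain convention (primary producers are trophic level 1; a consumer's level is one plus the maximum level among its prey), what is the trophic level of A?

L is a producer → level 1.
A eats L (level 1); other prey at levels: I 1, H 1 → level 2.

Trophic level 2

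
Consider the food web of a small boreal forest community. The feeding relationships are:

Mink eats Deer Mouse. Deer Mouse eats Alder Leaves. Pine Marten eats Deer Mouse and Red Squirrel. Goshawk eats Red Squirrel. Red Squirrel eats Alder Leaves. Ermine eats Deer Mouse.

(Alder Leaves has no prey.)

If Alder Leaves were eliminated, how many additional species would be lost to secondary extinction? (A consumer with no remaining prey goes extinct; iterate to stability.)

Remove Alder Leaves.
Round 1: Deer Mouse (all prey gone), Red Squirrel (all prey gone) → extinct.
Round 2: Pine Marten (all prey gone), Mink (all prey gone), Ermine (all prey gone), Goshawk (all prey gone) → extinct.
No further losses. Total secondary extinctions: 6.

6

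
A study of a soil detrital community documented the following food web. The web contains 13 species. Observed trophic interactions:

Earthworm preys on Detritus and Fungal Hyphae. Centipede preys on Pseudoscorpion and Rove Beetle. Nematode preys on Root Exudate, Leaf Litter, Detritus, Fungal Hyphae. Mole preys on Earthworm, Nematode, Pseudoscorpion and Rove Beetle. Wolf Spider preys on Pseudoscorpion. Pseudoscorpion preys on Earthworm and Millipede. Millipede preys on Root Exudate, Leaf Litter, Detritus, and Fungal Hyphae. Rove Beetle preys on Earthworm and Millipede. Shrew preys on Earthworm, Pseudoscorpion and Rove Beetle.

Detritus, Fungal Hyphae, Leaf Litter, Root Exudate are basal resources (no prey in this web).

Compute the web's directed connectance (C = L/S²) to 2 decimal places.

C = 0.14

The web has S = 13 species and L = 24 feeding links.
C = L / S² = 24 / 169 = 0.1420 ≈ 0.14.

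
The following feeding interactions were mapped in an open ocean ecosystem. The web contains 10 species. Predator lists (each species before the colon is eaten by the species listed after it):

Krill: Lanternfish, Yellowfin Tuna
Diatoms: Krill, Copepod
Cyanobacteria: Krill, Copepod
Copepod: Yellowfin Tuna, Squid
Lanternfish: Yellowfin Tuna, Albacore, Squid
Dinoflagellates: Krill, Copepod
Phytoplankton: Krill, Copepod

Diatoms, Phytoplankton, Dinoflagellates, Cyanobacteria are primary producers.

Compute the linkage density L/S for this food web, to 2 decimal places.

L/S = 1.50

There are L = 15 links among S = 10 species.
L/S = 15/10 = 1.5000 ≈ 1.50.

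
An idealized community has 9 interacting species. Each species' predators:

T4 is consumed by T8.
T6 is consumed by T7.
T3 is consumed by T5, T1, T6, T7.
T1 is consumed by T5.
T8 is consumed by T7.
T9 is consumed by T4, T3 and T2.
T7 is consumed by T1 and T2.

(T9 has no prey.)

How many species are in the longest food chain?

One longest chain: T9 → T4 → T8 → T7 → T1 → T5.
It has 6 species and 5 links.

6 species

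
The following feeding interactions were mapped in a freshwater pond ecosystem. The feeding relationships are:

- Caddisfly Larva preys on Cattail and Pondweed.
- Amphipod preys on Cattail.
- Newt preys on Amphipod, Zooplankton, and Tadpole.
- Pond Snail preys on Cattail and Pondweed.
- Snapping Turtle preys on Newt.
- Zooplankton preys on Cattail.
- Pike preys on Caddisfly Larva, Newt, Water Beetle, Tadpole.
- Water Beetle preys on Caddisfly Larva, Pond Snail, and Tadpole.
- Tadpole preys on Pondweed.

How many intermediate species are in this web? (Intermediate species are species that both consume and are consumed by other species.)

7

Intermediate species (has both prey and predators): Pond Snail, Caddisfly Larva, Tadpole, Amphipod, Zooplankton, Water Beetle, Newt.
Count: 7.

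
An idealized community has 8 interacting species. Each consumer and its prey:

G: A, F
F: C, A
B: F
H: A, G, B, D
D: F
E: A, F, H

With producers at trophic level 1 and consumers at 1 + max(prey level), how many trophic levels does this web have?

5

Producers (level 1): C, A.
C → F → G → H → E gives E level 5.
No species has a prey at level 5, so no species reaches level 6.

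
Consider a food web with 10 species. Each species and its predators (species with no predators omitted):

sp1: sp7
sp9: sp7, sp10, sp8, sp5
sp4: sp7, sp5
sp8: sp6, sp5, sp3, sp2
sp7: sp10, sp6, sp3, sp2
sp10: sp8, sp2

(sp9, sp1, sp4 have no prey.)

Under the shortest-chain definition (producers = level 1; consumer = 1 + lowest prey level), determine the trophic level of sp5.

Trophic level 2

sp9 is a producer → level 1.
sp5 eats sp9 → level 2.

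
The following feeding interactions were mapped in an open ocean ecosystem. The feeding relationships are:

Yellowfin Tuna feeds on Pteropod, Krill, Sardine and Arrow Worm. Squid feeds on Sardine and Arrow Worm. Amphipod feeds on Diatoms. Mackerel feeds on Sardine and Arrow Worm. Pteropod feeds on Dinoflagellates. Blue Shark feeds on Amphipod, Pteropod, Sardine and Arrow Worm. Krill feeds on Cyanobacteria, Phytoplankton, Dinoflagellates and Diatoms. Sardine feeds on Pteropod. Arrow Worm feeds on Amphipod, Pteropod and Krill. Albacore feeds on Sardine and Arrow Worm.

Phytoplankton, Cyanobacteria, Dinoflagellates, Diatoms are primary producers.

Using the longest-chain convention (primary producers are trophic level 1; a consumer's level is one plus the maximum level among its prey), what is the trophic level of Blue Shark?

Dinoflagellates is a producer → level 1.
Pteropod eats Dinoflagellates → level 2.
Arrow Worm eats Pteropod (level 2); other prey at levels: Amphipod 2, Krill 2 → level 3.
Blue Shark eats Arrow Worm (level 3); other prey at levels: Pteropod 2, Amphipod 2, Sardine 3 → level 4.

Trophic level 4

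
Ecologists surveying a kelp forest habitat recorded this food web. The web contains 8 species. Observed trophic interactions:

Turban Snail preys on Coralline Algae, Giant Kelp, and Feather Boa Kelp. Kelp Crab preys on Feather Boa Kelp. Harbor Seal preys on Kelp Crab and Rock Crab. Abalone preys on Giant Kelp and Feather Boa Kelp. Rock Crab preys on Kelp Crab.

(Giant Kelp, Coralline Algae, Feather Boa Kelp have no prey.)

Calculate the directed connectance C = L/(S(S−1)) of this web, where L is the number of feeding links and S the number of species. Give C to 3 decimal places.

The web has S = 8 species and L = 9 feeding links.
C = L / (S(S−1)) = 9 / 56 = 0.1607 ≈ 0.161.

C = 0.161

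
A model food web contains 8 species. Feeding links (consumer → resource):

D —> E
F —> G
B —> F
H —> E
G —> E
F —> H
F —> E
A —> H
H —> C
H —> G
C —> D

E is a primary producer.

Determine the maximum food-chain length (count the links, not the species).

One longest chain: E → D → C → H → F → B.
It has 6 species and 5 links.

5 links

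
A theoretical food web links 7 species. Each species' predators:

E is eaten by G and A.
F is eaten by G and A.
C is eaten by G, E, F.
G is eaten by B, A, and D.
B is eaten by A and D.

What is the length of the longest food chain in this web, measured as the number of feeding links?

One longest chain: C → E → G → B → D.
It has 5 species and 4 links.

4 links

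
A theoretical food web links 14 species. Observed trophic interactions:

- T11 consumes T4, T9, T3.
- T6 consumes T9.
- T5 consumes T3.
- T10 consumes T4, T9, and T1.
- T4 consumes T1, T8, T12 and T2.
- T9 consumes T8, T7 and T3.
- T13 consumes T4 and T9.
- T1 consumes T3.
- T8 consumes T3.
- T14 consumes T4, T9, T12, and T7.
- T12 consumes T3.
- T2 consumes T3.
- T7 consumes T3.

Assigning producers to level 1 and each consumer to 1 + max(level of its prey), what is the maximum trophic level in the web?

Producers (level 1): T3.
T3 → T8 → T4 → T14 gives T14 level 4.
No species has a prey at level 4, so no species reaches level 5.

4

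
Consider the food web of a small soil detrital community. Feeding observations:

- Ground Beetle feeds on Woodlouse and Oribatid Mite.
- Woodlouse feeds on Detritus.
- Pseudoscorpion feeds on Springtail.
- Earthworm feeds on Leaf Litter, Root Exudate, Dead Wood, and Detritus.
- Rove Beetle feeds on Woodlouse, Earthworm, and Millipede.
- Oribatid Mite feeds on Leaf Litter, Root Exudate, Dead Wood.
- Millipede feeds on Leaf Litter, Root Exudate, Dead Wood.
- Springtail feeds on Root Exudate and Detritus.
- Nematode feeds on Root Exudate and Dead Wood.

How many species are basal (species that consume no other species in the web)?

Basal species (no prey listed): Detritus, Leaf Litter, Root Exudate, Dead Wood.
Count: 4.

4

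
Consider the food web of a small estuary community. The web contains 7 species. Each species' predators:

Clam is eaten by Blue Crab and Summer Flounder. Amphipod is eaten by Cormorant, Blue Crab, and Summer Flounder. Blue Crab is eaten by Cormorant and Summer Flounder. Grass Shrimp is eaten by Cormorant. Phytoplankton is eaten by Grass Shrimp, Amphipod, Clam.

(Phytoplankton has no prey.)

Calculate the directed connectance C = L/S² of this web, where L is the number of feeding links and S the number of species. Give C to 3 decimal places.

The web has S = 7 species and L = 11 feeding links.
C = L / S² = 11 / 49 = 0.2245 ≈ 0.224.

C = 0.224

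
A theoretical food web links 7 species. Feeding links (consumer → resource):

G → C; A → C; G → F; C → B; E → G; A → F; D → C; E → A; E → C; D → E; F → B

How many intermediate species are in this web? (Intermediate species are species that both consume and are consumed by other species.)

Intermediate species (has both prey and predators): F, C, G, A, E.
Count: 5.

5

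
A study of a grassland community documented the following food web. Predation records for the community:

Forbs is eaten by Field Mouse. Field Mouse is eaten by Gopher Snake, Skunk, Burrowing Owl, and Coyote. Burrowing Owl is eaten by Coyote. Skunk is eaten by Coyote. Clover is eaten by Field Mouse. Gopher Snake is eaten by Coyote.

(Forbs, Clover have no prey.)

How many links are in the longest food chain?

One longest chain: Forbs → Field Mouse → Burrowing Owl → Coyote.
It has 4 species and 3 links.

3 links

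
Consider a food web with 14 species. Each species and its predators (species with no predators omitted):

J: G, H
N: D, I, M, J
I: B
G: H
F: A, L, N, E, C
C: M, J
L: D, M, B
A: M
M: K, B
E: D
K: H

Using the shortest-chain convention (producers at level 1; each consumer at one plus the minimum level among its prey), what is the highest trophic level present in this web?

Producers (level 1): F.
Following each consumer down to its lowest-level prey: F → N → J → G (levels 1 through 4).
All prey of G (J 3) are at level 3 or above, so G is at level 1 + 3 = 4.
Every consumer has at least one prey at level 3 or below, so none exceeds level 4.

4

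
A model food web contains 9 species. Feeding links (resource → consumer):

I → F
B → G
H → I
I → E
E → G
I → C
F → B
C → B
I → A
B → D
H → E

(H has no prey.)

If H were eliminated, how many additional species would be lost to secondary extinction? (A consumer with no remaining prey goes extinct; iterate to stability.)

8

Remove H.
Round 1: I (all prey gone) → extinct.
Round 2: E (all prey gone), F (all prey gone), A (all prey gone), C (all prey gone) → extinct.
Round 3: B (all prey gone) → extinct.
Round 4: G (all prey gone), D (all prey gone) → extinct.
No further losses. Total secondary extinctions: 8.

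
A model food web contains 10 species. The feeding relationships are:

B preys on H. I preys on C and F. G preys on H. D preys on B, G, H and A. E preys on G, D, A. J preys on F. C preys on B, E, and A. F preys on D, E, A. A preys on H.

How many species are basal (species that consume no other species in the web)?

Basal species (no prey listed): H.
Count: 1.

1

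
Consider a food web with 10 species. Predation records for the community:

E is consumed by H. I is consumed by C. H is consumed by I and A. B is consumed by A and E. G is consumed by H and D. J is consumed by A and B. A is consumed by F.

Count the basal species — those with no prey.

Basal species (no prey listed): J, G.
Count: 2.

2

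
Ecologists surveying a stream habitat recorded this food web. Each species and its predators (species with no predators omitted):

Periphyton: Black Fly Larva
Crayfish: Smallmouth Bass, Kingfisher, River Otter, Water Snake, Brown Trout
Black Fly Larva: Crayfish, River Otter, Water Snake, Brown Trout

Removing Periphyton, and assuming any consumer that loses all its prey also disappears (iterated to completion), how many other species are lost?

7

Remove Periphyton.
Round 1: Black Fly Larva (all prey gone) → extinct.
Round 2: Crayfish (all prey gone) → extinct.
Round 3: Smallmouth Bass (all prey gone), Kingfisher (all prey gone), River Otter (all prey gone), Water Snake (all prey gone), Brown Trout (all prey gone) → extinct.
No further losses. Total secondary extinctions: 7.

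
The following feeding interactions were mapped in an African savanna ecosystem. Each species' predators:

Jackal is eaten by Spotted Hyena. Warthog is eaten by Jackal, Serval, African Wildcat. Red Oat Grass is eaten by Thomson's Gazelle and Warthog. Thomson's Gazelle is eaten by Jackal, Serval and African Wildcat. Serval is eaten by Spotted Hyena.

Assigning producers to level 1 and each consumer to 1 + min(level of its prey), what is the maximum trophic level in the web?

Producers (level 1): Red Oat Grass.
Following each consumer down to its lowest-level prey: Red Oat Grass → Warthog → Serval → Spotted Hyena (levels 1 through 4).
All prey of Spotted Hyena (Serval 3, Jackal 3) are at level 3 or above, so Spotted Hyena is at level 1 + 3 = 4.
Every consumer has at least one prey at level 3 or below, so none exceeds level 4.

4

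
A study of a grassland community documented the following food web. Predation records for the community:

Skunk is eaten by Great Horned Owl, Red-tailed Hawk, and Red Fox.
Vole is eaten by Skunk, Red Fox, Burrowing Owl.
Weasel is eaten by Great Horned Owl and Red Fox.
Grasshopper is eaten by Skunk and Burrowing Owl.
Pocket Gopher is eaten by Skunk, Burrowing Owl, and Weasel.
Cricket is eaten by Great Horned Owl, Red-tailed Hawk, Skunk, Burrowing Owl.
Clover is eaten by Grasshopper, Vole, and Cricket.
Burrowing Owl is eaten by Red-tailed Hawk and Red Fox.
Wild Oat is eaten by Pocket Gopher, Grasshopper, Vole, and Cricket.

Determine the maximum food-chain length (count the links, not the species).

One longest chain: Wild Oat → Pocket Gopher → Weasel → Red Fox.
It has 4 species and 3 links.

3 links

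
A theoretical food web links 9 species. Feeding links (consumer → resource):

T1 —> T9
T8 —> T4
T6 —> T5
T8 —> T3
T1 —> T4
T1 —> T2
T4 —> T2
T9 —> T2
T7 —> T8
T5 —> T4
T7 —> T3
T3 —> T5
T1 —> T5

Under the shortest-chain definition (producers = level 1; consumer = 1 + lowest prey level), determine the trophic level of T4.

T2 is a producer → level 1.
T4 eats T2 → level 2.

Trophic level 2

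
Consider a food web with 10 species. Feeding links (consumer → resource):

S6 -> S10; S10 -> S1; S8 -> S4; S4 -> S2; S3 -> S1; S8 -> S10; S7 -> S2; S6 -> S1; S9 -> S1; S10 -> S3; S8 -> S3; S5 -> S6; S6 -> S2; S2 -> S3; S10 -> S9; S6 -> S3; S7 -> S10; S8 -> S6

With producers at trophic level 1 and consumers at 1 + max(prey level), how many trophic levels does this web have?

Producers (level 1): S1.
S1 → S3 → S2 → S4 → S8 gives S8 level 5.
No species has a prey at level 5, so no species reaches level 6.

5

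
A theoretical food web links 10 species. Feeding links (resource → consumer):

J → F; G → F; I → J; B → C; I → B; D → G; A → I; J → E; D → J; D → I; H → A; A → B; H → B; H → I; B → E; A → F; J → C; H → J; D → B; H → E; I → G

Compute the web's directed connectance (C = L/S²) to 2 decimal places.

C = 0.21

The web has S = 10 species and L = 21 feeding links.
C = L / S² = 21 / 100 = 0.2100 ≈ 0.21.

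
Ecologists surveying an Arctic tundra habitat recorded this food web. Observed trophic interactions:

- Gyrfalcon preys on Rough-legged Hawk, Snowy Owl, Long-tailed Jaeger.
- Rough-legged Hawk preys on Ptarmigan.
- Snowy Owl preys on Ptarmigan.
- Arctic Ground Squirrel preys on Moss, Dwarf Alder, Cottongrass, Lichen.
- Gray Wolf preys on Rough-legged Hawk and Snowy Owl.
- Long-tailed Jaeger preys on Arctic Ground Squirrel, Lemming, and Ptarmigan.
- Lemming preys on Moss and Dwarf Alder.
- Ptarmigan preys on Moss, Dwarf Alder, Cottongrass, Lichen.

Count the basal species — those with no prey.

Basal species (no prey listed): Lichen, Moss, Cottongrass, Dwarf Alder.
Count: 4.

4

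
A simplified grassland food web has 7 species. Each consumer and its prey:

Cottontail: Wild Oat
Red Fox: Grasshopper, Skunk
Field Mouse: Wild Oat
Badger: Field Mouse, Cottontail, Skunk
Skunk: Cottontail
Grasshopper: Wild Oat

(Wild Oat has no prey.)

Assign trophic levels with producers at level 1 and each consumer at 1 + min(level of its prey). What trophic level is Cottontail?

Wild Oat is a producer → level 1.
Cottontail eats Wild Oat → level 2.

Trophic level 2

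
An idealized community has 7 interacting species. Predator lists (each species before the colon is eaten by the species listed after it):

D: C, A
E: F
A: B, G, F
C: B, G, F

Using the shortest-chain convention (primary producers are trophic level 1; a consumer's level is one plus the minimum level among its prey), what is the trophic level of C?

D is a producer → level 1.
C eats D → level 2.

Trophic level 2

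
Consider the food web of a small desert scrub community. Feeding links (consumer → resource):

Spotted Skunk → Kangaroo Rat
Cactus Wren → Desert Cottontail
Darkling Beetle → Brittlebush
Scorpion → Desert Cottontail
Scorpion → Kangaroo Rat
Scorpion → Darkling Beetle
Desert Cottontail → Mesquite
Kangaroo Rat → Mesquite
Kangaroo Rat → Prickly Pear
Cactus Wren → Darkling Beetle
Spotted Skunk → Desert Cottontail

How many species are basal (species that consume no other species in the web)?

Basal species (no prey listed): Mesquite, Prickly Pear, Brittlebush.
Count: 3.

3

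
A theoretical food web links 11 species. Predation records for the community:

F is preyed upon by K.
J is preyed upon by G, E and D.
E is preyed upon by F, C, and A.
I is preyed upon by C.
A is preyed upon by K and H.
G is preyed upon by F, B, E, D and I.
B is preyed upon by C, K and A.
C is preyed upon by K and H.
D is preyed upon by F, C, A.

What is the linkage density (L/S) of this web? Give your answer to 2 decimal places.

L/S = 2.09

There are L = 23 links among S = 11 species.
L/S = 23/11 = 2.0909 ≈ 2.09.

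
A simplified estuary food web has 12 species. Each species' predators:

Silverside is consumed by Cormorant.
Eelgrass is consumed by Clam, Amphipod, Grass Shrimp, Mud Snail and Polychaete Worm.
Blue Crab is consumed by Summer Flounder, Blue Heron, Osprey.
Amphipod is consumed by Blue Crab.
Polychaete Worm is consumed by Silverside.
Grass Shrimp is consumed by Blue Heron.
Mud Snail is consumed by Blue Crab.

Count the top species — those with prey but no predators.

5

Top species (has prey, but nothing eats it): Clam, Cormorant, Osprey, Blue Heron, Summer Flounder.
Count: 5.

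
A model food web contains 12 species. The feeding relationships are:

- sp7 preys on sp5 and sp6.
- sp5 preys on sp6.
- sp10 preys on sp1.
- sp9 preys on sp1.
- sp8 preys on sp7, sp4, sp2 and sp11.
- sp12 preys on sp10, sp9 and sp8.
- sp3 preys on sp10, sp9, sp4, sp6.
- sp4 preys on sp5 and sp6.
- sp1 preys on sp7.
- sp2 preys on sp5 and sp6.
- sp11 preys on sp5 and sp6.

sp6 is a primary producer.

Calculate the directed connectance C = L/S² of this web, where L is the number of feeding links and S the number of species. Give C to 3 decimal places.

The web has S = 12 species and L = 23 feeding links.
C = L / S² = 23 / 144 = 0.1597 ≈ 0.160.

C = 0.160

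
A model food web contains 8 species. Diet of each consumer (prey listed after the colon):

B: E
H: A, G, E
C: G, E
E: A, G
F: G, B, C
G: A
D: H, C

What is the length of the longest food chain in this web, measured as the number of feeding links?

One longest chain: A → G → E → H → D.
It has 5 species and 4 links.

4 links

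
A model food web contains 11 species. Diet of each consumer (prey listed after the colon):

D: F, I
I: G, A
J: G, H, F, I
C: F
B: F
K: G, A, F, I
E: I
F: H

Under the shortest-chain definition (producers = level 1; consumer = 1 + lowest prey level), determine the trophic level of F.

H is a producer → level 1.
F eats H → level 2.

Trophic level 2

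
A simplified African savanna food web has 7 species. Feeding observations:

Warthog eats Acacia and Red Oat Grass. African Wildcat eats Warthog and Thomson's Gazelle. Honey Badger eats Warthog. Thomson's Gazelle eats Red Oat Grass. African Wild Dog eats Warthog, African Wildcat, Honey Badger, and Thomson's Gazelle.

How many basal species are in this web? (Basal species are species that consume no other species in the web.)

Basal species (no prey listed): Red Oat Grass, Acacia.
Count: 2.

2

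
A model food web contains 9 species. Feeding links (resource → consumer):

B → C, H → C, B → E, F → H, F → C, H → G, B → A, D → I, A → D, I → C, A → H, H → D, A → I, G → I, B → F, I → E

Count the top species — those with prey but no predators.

Top species (has prey, but nothing eats it): C, E.
Count: 2.

2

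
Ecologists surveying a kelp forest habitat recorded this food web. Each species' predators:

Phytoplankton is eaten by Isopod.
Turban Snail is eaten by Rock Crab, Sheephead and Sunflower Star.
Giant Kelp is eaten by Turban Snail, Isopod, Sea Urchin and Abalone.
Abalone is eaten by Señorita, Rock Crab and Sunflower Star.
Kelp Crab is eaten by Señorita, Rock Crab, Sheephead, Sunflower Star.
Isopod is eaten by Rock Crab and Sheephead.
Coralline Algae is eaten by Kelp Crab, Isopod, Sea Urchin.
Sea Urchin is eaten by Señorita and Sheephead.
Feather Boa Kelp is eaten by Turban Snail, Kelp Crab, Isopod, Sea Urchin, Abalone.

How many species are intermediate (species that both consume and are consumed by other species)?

5

Intermediate species (has both prey and predators): Turban Snail, Sea Urchin, Abalone, Isopod, Kelp Crab.
Count: 5.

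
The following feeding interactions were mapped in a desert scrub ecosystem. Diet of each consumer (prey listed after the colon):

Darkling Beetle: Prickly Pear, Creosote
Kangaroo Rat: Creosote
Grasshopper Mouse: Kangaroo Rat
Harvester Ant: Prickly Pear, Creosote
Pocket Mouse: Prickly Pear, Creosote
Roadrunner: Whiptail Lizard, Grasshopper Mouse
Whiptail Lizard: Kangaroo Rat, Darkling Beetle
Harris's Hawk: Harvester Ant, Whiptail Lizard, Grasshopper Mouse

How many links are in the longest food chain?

One longest chain: Creosote → Kangaroo Rat → Whiptail Lizard → Roadrunner.
It has 4 species and 3 links.

3 links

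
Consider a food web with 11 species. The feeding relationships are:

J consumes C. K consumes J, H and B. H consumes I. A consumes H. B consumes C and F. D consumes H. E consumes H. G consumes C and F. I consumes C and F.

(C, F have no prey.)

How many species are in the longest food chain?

4 species

One longest chain: C → I → H → D.
It has 4 species and 3 links.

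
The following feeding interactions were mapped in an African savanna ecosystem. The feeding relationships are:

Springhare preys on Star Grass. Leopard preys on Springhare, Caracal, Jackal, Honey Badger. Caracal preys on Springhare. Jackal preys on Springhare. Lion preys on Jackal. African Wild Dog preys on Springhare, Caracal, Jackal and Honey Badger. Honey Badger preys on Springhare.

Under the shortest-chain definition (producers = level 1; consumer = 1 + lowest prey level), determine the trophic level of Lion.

Trophic level 4

Star Grass is a producer → level 1.
Springhare eats Star Grass → level 2.
Jackal eats Springhare → level 3.
Lion eats Jackal → level 4.
No prey of Lion is below level 3, so 4 is the minimum.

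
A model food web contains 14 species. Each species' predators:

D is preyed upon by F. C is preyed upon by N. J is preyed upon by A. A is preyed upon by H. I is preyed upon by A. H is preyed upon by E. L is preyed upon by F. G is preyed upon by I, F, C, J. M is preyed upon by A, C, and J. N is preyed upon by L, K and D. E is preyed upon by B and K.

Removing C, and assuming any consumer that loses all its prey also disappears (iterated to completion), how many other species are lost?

3

Remove C.
Round 1: N (all prey gone) → extinct.
Round 2: L (all prey gone), D (all prey gone) → extinct.
No further losses. Total secondary extinctions: 3.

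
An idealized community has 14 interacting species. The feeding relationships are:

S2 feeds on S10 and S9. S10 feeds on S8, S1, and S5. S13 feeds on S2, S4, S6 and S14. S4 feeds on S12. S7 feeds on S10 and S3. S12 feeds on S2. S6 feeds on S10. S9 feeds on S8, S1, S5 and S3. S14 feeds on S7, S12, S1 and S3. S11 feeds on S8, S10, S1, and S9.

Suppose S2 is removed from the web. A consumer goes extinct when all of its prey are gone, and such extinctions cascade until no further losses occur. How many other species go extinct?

2

Remove S2.
Round 1: S12 (all prey gone) → extinct.
Round 2: S4 (all prey gone) → extinct.
No further losses. Total secondary extinctions: 2.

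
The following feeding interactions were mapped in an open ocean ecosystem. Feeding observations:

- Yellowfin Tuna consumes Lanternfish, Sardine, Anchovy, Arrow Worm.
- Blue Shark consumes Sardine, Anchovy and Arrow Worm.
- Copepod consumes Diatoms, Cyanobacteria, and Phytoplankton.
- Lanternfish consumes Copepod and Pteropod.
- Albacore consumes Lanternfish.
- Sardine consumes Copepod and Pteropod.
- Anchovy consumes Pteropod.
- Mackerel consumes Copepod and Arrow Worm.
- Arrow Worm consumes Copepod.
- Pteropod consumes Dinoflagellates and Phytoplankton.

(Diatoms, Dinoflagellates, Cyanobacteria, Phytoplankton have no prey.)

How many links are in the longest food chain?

3 links

One longest chain: Diatoms → Copepod → Arrow Worm → Mackerel.
It has 4 species and 3 links.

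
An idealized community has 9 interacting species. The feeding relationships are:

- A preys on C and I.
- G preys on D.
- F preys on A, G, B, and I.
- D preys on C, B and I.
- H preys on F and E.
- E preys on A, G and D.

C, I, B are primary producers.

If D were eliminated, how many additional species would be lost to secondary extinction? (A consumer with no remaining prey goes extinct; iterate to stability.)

Remove D.
Round 1: G (all prey gone) → extinct.
No further losses. Total secondary extinctions: 1.

1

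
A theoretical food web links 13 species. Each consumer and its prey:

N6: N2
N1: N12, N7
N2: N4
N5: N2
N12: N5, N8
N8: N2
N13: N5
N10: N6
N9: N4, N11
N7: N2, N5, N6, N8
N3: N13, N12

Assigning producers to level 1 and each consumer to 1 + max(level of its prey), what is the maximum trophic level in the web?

Producers (level 1): N4, N11.
N4 → N2 → N5 → N12 → N1 gives N1 level 5.
No species has a prey at level 5, so no species reaches level 6.

5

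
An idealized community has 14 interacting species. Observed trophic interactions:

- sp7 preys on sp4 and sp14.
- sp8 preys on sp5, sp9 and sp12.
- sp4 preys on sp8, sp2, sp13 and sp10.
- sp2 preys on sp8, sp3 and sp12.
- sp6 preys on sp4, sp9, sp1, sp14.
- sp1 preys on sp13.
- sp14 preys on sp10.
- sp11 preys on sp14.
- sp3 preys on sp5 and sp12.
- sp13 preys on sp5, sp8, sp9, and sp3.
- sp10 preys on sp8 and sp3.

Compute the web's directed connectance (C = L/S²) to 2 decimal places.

C = 0.14

The web has S = 14 species and L = 27 feeding links.
C = L / S² = 27 / 196 = 0.1378 ≈ 0.14.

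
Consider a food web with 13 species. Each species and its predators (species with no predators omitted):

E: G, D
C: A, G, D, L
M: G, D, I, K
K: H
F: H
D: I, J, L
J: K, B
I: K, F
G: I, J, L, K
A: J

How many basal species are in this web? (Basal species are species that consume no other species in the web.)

Basal species (no prey listed): E, M, C.
Count: 3.

3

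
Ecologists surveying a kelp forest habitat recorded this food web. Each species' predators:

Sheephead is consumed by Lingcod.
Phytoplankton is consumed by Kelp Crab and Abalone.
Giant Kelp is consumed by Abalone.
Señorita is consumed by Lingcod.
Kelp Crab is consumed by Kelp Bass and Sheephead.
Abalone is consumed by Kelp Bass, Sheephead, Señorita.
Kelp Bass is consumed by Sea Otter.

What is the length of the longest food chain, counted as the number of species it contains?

4 species

One longest chain: Phytoplankton → Kelp Crab → Sheephead → Lingcod.
It has 4 species and 3 links.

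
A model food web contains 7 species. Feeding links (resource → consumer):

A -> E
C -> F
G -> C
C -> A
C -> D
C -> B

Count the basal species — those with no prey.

1

Basal species (no prey listed): G.
Count: 1.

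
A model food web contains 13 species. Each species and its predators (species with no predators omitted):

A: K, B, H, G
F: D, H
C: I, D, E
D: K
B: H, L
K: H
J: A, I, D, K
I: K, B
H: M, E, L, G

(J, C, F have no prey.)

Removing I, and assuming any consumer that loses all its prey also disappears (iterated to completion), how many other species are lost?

Remove I.
Every predator of it retains at least one other prey: K still has J, A, D; B still has A.
No consumer loses all prey, so no secondary extinctions occur.

0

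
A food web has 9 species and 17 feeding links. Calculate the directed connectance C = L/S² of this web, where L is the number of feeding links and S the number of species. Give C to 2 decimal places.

C = 0.21

The web has S = 9 species and L = 17 feeding links.
C = L / S² = 17 / 81 = 0.2099 ≈ 0.21.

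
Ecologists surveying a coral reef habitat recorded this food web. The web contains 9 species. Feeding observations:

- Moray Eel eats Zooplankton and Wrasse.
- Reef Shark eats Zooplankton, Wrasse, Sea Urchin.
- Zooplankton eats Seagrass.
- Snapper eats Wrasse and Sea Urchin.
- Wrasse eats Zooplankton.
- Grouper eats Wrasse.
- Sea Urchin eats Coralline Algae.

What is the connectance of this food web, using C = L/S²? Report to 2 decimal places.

The web has S = 9 species and L = 11 feeding links.
C = L / S² = 11 / 81 = 0.1358 ≈ 0.14.

C = 0.14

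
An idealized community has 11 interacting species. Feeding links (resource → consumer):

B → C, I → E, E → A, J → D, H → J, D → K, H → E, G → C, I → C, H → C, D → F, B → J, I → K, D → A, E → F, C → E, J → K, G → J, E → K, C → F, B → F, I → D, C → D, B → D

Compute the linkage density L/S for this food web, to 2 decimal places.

There are L = 24 links among S = 11 species.
L/S = 24/11 = 2.1818 ≈ 2.18.

L/S = 2.18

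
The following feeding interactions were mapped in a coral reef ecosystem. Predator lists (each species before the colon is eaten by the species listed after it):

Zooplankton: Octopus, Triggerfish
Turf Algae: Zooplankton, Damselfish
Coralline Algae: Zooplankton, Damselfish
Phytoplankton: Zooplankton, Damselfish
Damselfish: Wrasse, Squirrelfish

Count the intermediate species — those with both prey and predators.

2

Intermediate species (has both prey and predators): Zooplankton, Damselfish.
Count: 2.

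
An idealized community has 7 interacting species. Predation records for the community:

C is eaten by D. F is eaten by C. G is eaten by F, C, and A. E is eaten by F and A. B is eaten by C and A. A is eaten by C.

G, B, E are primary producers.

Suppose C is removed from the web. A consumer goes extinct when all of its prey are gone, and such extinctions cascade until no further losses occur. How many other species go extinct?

Remove C.
Round 1: D (all prey gone) → extinct.
No further losses. Total secondary extinctions: 1.

1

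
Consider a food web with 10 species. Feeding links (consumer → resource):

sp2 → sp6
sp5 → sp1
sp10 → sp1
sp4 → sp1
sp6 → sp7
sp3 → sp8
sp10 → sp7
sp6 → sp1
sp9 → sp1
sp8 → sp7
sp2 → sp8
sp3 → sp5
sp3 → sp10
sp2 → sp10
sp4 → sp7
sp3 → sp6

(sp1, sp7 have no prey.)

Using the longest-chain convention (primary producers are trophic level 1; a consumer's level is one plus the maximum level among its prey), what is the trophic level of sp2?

Trophic level 3

sp1 is a producer → level 1.
sp6 eats sp1 (level 1); other prey at levels: sp7 1 → level 2.
sp2 eats sp6 (level 2); other prey at levels: sp8 2, sp10 2 → level 3.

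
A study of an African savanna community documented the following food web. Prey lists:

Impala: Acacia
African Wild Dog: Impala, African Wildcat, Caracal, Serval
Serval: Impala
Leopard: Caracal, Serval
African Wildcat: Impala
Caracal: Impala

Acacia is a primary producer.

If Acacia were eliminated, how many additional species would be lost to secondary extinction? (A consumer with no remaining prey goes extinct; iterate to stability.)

6

Remove Acacia.
Round 1: Impala (all prey gone) → extinct.
Round 2: African Wildcat (all prey gone), Caracal (all prey gone), Serval (all prey gone) → extinct.
Round 3: Leopard (all prey gone), African Wild Dog (all prey gone) → extinct.
No further losses. Total secondary extinctions: 6.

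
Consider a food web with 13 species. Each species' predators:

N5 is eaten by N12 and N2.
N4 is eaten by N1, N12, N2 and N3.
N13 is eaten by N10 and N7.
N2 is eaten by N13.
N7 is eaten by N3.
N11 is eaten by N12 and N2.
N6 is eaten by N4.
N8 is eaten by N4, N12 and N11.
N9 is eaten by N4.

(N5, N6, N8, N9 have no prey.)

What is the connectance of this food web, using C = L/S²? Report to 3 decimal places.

The web has S = 13 species and L = 17 feeding links.
C = L / S² = 17 / 169 = 0.1006 ≈ 0.101.

C = 0.101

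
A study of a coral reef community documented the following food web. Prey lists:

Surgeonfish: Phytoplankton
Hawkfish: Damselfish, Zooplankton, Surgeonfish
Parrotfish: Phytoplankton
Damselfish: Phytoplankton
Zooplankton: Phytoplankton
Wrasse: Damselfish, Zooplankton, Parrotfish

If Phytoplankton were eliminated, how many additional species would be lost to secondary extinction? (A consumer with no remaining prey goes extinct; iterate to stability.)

6

Remove Phytoplankton.
Round 1: Damselfish (all prey gone), Zooplankton (all prey gone), Parrotfish (all prey gone), Surgeonfish (all prey gone) → extinct.
Round 2: Hawkfish (all prey gone), Wrasse (all prey gone) → extinct.
No further losses. Total secondary extinctions: 6.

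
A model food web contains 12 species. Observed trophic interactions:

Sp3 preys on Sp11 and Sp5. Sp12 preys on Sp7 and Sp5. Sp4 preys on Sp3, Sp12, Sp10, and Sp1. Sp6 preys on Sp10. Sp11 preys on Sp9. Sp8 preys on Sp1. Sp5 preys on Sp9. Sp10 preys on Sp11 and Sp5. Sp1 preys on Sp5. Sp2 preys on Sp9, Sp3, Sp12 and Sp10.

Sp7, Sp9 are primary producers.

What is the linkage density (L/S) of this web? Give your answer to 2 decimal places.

There are L = 19 links among S = 12 species.
L/S = 19/12 = 1.5833 ≈ 1.58.

L/S = 1.58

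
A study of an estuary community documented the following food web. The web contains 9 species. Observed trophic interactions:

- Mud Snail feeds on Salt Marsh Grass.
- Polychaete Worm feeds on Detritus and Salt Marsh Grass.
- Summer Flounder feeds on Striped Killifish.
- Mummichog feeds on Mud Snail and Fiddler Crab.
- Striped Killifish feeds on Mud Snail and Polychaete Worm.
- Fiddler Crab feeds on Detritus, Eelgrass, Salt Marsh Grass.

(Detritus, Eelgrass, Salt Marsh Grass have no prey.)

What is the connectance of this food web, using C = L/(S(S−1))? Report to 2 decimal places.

The web has S = 9 species and L = 11 feeding links.
C = L / (S(S−1)) = 11 / 72 = 0.1528 ≈ 0.15.

C = 0.15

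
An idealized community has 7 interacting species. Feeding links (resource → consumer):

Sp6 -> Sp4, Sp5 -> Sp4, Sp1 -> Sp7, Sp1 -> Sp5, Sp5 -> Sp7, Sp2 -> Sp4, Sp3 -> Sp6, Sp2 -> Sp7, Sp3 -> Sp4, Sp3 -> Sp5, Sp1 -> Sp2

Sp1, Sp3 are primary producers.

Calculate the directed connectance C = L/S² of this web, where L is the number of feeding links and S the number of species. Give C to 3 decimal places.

The web has S = 7 species and L = 11 feeding links.
C = L / S² = 11 / 49 = 0.2245 ≈ 0.224.

C = 0.224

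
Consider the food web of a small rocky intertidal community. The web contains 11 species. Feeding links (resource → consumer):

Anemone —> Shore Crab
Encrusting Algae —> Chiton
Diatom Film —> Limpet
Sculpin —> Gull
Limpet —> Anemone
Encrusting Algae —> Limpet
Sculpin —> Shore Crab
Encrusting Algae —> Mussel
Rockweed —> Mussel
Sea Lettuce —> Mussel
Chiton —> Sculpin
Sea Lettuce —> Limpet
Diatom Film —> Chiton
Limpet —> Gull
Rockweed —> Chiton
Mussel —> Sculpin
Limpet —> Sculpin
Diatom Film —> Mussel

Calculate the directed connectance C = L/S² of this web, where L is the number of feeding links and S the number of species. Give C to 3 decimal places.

The web has S = 11 species and L = 18 feeding links.
C = L / S² = 18 / 121 = 0.1488 ≈ 0.149.

C = 0.149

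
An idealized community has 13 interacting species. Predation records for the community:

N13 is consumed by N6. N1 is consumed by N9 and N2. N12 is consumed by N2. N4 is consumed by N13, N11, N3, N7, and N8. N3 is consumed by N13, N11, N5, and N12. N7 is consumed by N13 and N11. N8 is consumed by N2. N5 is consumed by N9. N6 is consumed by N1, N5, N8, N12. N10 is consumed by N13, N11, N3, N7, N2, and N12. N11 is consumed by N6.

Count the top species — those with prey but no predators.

Top species (has prey, but nothing eats it): N2, N9.
Count: 2.

2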